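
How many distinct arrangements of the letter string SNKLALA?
7! / (1! × 2! × 1! × 2! × 1!) = 1260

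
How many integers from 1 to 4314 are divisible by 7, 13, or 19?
⌊4314/7⌋+⌊4314/13⌋+⌊4314/19⌋ - ⌊4314/91⌋-⌊4314/133⌋-⌊4314/247⌋ + ⌊4314/1729⌋ = 616+331+227 - 47-32-17 + 2 = 1080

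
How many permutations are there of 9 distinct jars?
9! = 362880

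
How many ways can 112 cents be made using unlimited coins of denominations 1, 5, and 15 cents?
Coefficient of x^112 in 1/(1-x^1) · 1/(1-x^5) · 1/(1-x^15). Case on j = number of 15-cent coins (j = 0..7); remainder r = 112 - 15j is made from {1,5} in ⌊r/5⌋+1 ways. r = 112, 97, 82, 67, 52, 37, 22, 7 → 23 + 20 + 17 + 14 + 11 + 8 + 5 + 2 = 100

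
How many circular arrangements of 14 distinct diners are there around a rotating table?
Circular: fix one position, arrange the rest. (14-1)! = 6227020800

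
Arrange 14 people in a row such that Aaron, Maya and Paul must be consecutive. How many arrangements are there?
Treat the 3 as one block: (14-3+1)! × 3! = 479001600 × 6 = 2874009600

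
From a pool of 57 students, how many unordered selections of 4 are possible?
C(57,4) = 57!/(4!×53!) = 395010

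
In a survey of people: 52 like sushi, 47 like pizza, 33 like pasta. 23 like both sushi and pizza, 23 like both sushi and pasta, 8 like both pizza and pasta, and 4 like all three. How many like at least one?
|A∪B∪C| = 52+47+33-23-23-8+4 = 82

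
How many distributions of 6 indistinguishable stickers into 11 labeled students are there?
C(6+11-1, 11-1) = C(16, 10) = 8008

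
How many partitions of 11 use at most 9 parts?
By conjugation, equals partitions of 11 into parts ≤ 9. Let r_j(i) = number of partitions of i into parts ≤ j, for i = 0..11. r_1(i) = 1 for all i; r_j(i) = r_{j-1}(i) + r_j(i-j). Rows j = 2..9: ≤2: 1 1 2 2 3 3 4 4 5 5 6 6; ≤3: 1 1 2 3 4 5 7 8 10 12 14 16; ≤4: 1 1 2 3 5 6 9 11 15 18 23 27; ≤5: 1 1 2 3 5 7 10 13 18 23 30 37; ≤6: 1 1 2 3 5 7 11 14 20 26 35 44; ≤7: 1 1 2 3 5 7 11 15 21 28 38 49; ≤8: 1 1 2 3 5 7 11 15 22 29 40 52; ≤9: 1 1 2 3 5 7 11 15 22 30 41 54. r_9(11) = 54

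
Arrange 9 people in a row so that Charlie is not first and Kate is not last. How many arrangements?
By inclusion-exclusion: 9! - 2×(9-1)! + (9-2)! = 362880 - 80640 + 5040 = 287280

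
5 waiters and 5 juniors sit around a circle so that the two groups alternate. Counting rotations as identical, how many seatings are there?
Fix one of the waiters: (5-1)! ways for the remaining waiters, × 5! ways for the juniors = 24 × 120 = 2880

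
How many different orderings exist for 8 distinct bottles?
8! = 40320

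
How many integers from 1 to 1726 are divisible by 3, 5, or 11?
⌊1726/3⌋+⌊1726/5⌋+⌊1726/11⌋ - ⌊1726/15⌋-⌊1726/33⌋-⌊1726/55⌋ + ⌊1726/165⌋ = 575+345+156 - 115-52-31 + 10 = 888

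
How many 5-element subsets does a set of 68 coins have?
C(68,5) = 68!/(5!×63!) = 10424128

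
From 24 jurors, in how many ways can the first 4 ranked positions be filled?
P(24,4) = 24!/(24-4)! = 255024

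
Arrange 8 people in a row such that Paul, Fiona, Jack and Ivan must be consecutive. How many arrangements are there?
Treat the 4 as one block: (8-4+1)! × 4! = 120 × 24 = 2880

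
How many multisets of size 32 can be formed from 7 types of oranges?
C(32+7-1, 7-1) = C(38, 6) = 2760681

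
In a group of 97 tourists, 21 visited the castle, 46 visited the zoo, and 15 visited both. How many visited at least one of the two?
|A∪B| = |A| + |B| - |A∩B| = 21 + 46 - 15 = 52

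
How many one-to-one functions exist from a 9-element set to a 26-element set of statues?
P(26,9) = 26!/(26-9)! = 1133836704000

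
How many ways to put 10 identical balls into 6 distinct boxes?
C(10+6-1, 6-1) = C(15, 5) = 3003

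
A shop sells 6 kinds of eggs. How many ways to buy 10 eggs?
C(10+6-1, 6-1) = C(15, 5) = 3003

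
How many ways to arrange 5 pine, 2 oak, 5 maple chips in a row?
12! / (5! × 2! × 5!) = 16632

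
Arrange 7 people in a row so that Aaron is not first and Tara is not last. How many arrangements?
By inclusion-exclusion: 7! - 2×(7-1)! + (7-2)! = 5040 - 1440 + 120 = 3720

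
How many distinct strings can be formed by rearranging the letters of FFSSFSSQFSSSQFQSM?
17! / (5! × 1! × 8! × 3!) = 12252240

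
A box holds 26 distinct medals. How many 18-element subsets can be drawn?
C(26,18) = 26!/(18!×8!) = 1562275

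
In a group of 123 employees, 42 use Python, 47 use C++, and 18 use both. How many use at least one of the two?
|A∪B| = |A| + |B| - |A∩B| = 42 + 47 - 18 = 71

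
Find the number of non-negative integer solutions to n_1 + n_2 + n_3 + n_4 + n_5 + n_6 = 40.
C(40+6-1, 6-1) = C(45, 5) = 1221759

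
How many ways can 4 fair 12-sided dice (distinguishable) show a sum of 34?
Coefficient of x^34 in (x + x² + ... + x^12)^4. By inclusion-exclusion on dice exceeding 12: Σ_j (-1)^j C(4,j)·C(34-1-12j, 3) = C(4,0)·C(33,3) - C(4,1)·C(21,3) + C(4,2)·C(9,3) = 1·5456 - 4·1330 + 6·84 = 640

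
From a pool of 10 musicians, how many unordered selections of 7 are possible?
C(10,7) = 10!/(7!×3!) = 120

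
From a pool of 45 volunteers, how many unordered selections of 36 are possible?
C(45,36) = 45!/(36!×9!) = 886163135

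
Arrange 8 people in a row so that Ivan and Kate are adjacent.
Treat as block: (8-1)! × 2! = 5040 × 2 = 10080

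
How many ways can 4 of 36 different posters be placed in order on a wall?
P(36,4) = 36!/(36-4)! = 1413720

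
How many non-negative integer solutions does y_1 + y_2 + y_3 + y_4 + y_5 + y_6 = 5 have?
C(5+6-1, 6-1) = C(10, 5) = 252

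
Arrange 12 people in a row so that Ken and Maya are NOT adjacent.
Total - adjacent = 12! - (12-1)!×2 = 479001600 - 79833600 = 399168000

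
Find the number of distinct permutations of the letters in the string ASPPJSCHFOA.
11! / (2! × 2! × 1! × 1! × 1! × 2! × 1! × 1!) = 4989600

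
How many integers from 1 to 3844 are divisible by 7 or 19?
⌊3844/7⌋ + ⌊3844/19⌋ - ⌊3844/133⌋ = 549 + 202 - 28 = 723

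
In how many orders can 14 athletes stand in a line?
14! = 87178291200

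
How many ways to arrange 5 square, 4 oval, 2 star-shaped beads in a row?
11! / (5! × 4! × 2!) = 6930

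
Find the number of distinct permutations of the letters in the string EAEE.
4! / (3! × 1!) = 4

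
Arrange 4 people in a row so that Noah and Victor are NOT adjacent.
Total - adjacent = 4! - (4-1)!×2 = 24 - 12 = 12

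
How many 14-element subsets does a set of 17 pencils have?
C(17,14) = 17!/(14!×3!) = 680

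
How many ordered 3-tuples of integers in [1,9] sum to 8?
Coefficient of x^8 in (x + x² + ... + x^9)^3. By inclusion-exclusion on dice exceeding 9: Σ_j (-1)^j C(3,j)·C(8-1-9j, 2) = C(3,0)·C(7,2) = 1·21 = 21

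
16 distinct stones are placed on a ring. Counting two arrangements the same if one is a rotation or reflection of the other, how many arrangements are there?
(16-1)!/2 = 1307674368000/2 = 653837184000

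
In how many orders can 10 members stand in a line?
10! = 3628800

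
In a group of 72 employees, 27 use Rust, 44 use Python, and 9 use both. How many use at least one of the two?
|A∪B| = |A| + |B| - |A∩B| = 27 + 44 - 9 = 62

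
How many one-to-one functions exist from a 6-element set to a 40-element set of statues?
P(40,6) = 40!/(40-6)! = 2763633600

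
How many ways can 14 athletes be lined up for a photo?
14! = 87178291200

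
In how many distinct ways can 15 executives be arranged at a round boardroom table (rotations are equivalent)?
Circular: fix one position, arrange the rest. (15-1)! = 87178291200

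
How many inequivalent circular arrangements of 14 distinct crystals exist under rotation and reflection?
(14-1)!/2 = 6227020800/2 = 3113510400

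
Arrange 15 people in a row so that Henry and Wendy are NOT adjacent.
Total - adjacent = 15! - (15-1)!×2 = 1307674368000 - 174356582400 = 1133317785600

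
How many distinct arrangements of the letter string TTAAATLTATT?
11! / (1! × 6! × 4!) = 2310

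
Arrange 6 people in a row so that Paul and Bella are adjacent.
Treat as block: (6-1)! × 2! = 120 × 2 = 240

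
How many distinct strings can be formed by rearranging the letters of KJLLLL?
6! / (1! × 4! × 1!) = 30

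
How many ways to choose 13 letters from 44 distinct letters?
C(44,13) = 44!/(13!×31!) = 51915526432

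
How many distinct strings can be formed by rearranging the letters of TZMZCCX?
7! / (1! × 2! × 1! × 1! × 2!) = 1260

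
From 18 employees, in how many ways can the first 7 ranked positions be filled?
P(18,7) = 18!/(18-7)! = 160392960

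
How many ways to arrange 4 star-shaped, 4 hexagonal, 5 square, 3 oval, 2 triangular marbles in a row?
18! / (4! × 4! × 5! × 3! × 2!) = 7718911200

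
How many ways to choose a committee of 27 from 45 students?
C(45,27) = 45!/(27!×18!) = 1715884494940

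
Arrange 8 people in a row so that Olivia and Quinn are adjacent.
Treat as block: (8-1)! × 2! = 5040 × 2 = 10080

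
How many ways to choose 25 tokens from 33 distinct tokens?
C(33,25) = 33!/(25!×8!) = 13884156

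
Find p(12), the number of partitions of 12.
Pentagonal recurrence p(n) = p(n-1) + p(n-2) - p(n-5) - p(n-7) + p(n-12) + p(n-15) - ... gives p(0..11) = 1, 1, 2, 3, 5, 7, 11, 15, 22, 30, 42, 56. p(12) = p(11) + p(10) - p(7) - p(5) + p(0) = 56 + 42 - 15 - 7 + 1 = 77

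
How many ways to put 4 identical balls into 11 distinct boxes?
C(4+11-1, 11-1) = C(14, 10) = 1001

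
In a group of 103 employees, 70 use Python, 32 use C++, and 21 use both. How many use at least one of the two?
|A∪B| = |A| + |B| - |A∩B| = 70 + 32 - 21 = 81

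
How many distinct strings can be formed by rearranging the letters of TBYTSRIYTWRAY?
13! / (1! × 1! × 1! × 3! × 1! × 2! × 1! × 3!) = 86486400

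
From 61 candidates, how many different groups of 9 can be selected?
C(61,9) = 61!/(9!×52!) = 17341763505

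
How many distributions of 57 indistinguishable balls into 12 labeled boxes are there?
C(57+12-1, 12-1) = C(68, 11) = 1533058025824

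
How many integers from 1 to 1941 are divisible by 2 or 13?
⌊1941/2⌋ + ⌊1941/13⌋ - ⌊1941/26⌋ = 970 + 149 - 74 = 1045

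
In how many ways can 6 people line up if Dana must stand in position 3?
Fix one position: (6-1)! = 120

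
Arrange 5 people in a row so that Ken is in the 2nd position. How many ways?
Fix one position: (5-1)! = 24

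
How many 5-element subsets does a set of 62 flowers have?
C(62,5) = 62!/(5!×57!) = 6471002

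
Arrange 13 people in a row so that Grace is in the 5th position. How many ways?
Fix one position: (13-1)! = 479001600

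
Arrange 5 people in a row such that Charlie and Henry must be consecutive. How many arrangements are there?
Treat the 2 as one block: (5-2+1)! × 2! = 24 × 2 = 48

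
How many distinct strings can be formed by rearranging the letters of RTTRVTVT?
8! / (4! × 2! × 2!) = 420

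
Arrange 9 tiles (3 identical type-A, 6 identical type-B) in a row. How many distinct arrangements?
9! / (3! × 6!) = 84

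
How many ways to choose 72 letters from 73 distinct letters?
C(73,72) = 73!/(72!×1!) = 73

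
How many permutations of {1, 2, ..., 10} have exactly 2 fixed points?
Choose the 2 fixed points C(10,2) = 45, derange the rest: !8 = Σ_{j=0}^{8} (-1)^j·8!/j! = 40320 - 40320 + 20160 - 6720 + 1680 - 336 + 56 - 8 + 1 = 14833. Product = 45 × 14833 = 667485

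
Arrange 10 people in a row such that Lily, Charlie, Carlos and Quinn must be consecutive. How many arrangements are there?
Treat the 4 as one block: (10-4+1)! × 4! = 5040 × 24 = 120960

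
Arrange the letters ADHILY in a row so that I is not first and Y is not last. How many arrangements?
By inclusion-exclusion: 6! - 2×(6-1)! + (6-2)! = 720 - 240 + 24 = 504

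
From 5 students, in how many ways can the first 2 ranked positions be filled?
P(5,2) = 5!/(5-2)! = 20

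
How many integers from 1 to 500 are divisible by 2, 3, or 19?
⌊500/2⌋+⌊500/3⌋+⌊500/19⌋ - ⌊500/6⌋-⌊500/38⌋-⌊500/57⌋ + ⌊500/114⌋ = 250+166+26 - 83-13-8 + 4 = 342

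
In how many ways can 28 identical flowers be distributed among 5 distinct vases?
C(28+5-1, 5-1) = C(32, 4) = 35960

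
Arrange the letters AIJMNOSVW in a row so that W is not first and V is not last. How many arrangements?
By inclusion-exclusion: 9! - 2×(9-1)! + (9-2)! = 362880 - 80640 + 5040 = 287280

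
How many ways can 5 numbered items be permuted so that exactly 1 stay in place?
Choose the 1 fixed point C(5,1) = 5, derange the rest: !4 = Σ_{j=0}^{4} (-1)^j·4!/j! = 24 - 24 + 12 - 4 + 1 = 9. Product = 5 × 9 = 45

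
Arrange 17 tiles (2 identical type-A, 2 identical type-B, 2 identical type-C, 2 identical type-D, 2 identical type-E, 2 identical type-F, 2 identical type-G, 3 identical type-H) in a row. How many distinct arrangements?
17! / (2! × 2! × 2! × 2! × 2! × 2! × 2! × 3!) = 463134672000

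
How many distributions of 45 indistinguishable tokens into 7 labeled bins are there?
C(45+7-1, 7-1) = C(51, 6) = 18009460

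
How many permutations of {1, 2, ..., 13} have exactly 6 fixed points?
Choose the 6 fixed points C(13,6) = 1716, derange the rest: !7 = Σ_{j=0}^{7} (-1)^j·7!/j! = 5040 - 5040 + 2520 - 840 + 210 - 42 + 7 - 1 = 1854. Product = 1716 × 1854 = 3181464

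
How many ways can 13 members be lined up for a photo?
13! = 6227020800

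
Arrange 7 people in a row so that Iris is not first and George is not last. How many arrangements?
By inclusion-exclusion: 7! - 2×(7-1)! + (7-2)! = 5040 - 1440 + 120 = 3720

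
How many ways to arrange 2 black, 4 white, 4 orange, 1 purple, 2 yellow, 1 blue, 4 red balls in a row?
18! / (2! × 4! × 4! × 1! × 2! × 1! × 4!) = 115783668000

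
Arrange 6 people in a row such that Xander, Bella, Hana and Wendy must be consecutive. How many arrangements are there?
Treat the 4 as one block: (6-4+1)! × 4! = 6 × 24 = 144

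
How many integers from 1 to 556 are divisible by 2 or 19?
⌊556/2⌋ + ⌊556/19⌋ - ⌊556/38⌋ = 278 + 29 - 14 = 293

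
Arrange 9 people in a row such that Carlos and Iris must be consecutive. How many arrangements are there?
Treat the 2 as one block: (9-2+1)! × 2! = 40320 × 2 = 80640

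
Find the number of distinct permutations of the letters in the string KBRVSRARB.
9! / (1! × 2! × 1! × 3! × 1! × 1!) = 30240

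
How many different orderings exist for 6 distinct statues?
6! = 720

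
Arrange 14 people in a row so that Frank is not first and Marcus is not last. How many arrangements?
By inclusion-exclusion: 14! - 2×(14-1)! + (14-2)! = 87178291200 - 12454041600 + 479001600 = 75203251200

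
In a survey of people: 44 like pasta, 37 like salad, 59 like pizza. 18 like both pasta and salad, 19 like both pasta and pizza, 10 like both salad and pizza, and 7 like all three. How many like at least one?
|A∪B∪C| = 44+37+59-18-19-10+7 = 100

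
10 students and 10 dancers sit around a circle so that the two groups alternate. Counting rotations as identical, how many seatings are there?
Fix one of the students: (10-1)! ways for the remaining students, × 10! ways for the dancers = 362880 × 3628800 = 1316818944000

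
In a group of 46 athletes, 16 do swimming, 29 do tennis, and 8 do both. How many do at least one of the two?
|A∪B| = |A| + |B| - |A∩B| = 16 + 29 - 8 = 37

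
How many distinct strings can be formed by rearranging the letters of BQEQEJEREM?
10! / (1! × 1! × 1! × 2! × 1! × 4!) = 75600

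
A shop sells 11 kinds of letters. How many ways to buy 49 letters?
C(49+11-1, 11-1) = C(59, 10) = 62828356305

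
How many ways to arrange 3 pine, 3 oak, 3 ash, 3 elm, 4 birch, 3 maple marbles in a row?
19! / (3! × 3! × 3! × 3! × 4! × 3!) = 651819168000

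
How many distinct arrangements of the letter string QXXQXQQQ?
8! / (3! × 5!) = 56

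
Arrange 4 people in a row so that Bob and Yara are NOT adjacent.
Total - adjacent = 4! - (4-1)!×2 = 24 - 12 = 12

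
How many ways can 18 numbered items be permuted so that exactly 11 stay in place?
Choose the 11 fixed points C(18,11) = 31824, derange the rest: !7 = Σ_{j=0}^{7} (-1)^j·7!/j! = 5040 - 5040 + 2520 - 840 + 210 - 42 + 7 - 1 = 1854. Product = 31824 × 1854 = 59001696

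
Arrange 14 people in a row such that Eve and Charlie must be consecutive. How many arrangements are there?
Treat the 2 as one block: (14-2+1)! × 2! = 6227020800 × 2 = 12454041600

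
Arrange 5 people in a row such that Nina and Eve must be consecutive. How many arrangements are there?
Treat the 2 as one block: (5-2+1)! × 2! = 24 × 2 = 48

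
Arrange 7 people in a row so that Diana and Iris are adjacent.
Treat as block: (7-1)! × 2! = 720 × 2 = 1440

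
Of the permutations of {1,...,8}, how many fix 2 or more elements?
Exactly j fixed points: C(8,j)·!(8-j); sum over j ≥ 2 (derangement numbers via !m = (m-1)·(!(m-1) + !(m-2)): !0..!6 = 1, 0, 1, 2, 9, 44, 265). Σ_{j=2}^{8} C(8,j)·!(8-j) = C(8,2)·!6 + C(8,3)·!5 + C(8,4)·!4 + C(8,5)·!3 + C(8,6)·!2 + C(8,7)·!1 + C(8,8)·!0 = 28·265 + 56·44 + 70·9 + 56·2 + 28·1 + 8·0 + 1·1 = 10655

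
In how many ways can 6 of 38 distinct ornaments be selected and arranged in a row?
P(38,6) = 38!/(38-6)! = 1987690320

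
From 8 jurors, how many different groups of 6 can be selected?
C(8,6) = 8!/(6!×2!) = 28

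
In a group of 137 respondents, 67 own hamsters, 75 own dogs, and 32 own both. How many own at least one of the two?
|A∪B| = |A| + |B| - |A∩B| = 67 + 75 - 32 = 110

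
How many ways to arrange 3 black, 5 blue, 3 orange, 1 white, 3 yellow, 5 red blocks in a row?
20! / (3! × 5! × 3! × 1! × 3! × 5!) = 782183001600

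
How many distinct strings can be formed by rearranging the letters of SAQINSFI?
8! / (1! × 2! × 2! × 1! × 1! × 1!) = 10080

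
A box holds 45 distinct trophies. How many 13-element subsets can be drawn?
C(45,13) = 45!/(13!×32!) = 73006209045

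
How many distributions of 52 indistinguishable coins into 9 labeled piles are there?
C(52+9-1, 9-1) = C(60, 8) = 2558620845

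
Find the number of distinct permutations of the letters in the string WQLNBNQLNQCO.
12! / (1! × 2! × 3! × 1! × 1! × 1! × 3!) = 6652800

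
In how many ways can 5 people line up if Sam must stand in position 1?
Fix one position: (5-1)! = 24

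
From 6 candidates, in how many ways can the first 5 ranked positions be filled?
P(6,5) = 6!/(6-5)! = 720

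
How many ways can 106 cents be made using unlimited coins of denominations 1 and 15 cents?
Coefficient of x^106 in 1/(1-x^1) · 1/(1-x^15). Use j coins of 15 for j = 0..⌊106/15⌋ = 7, the rest in 1s: 7 + 1 = 8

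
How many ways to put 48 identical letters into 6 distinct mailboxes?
C(48+6-1, 6-1) = C(53, 5) = 2869685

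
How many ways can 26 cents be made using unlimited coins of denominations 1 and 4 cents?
Coefficient of x^26 in 1/(1-x^1) · 1/(1-x^4). Use j coins of 4 for j = 0..⌊26/4⌋ = 6, the rest in 1s: 6 + 1 = 7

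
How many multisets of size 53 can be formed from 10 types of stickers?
C(53+10-1, 10-1) = C(62, 9) = 20286591270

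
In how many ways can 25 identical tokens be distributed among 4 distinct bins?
C(25+4-1, 4-1) = C(28, 3) = 3276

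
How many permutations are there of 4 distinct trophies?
4! = 24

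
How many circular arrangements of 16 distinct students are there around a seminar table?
Circular: fix one position, arrange the rest. (16-1)! = 1307674368000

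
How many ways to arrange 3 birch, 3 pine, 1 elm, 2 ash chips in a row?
9! / (3! × 3! × 1! × 2!) = 5040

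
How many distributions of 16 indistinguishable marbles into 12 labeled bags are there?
C(16+12-1, 12-1) = C(27, 11) = 13037895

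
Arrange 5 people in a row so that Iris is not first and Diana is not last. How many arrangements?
By inclusion-exclusion: 5! - 2×(5-1)! + (5-2)! = 120 - 48 + 6 = 78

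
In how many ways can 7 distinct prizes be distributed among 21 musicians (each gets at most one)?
P(21,7) = 21!/(21-7)! = 586051200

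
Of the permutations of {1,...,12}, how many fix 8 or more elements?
Exactly j fixed points: C(12,j)·!(12-j); sum over j ≥ 8 (derangement numbers via !m = (m-1)·(!(m-1) + !(m-2)): !0..!4 = 1, 0, 1, 2, 9). Σ_{j=8}^{12} C(12,j)·!(12-j) = C(12,8)·!4 + C(12,9)·!3 + C(12,10)·!2 + C(12,11)·!1 + C(12,12)·!0 = 495·9 + 220·2 + 66·1 + 12·0 + 1·1 = 4962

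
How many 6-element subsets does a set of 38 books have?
C(38,6) = 38!/(6!×32!) = 2760681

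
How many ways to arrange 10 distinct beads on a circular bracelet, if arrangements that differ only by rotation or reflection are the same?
(10-1)!/2 = 362880/2 = 181440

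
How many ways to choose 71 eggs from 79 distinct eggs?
C(79,71) = 79!/(71!×8!) = 26088783435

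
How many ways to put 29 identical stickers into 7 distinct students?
C(29+7-1, 7-1) = C(35, 6) = 1623160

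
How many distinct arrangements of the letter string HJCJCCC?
7! / (1! × 4! × 2!) = 105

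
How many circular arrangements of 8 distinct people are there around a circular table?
Circular: fix one position, arrange the rest. (8-1)! = 5040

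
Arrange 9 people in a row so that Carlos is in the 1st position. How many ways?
Fix one position: (9-1)! = 40320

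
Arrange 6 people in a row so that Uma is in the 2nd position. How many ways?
Fix one position: (6-1)! = 120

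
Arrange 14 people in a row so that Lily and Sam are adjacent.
Treat as block: (14-1)! × 2! = 6227020800 × 2 = 12454041600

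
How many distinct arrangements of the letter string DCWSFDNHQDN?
11! / (2! × 1! × 3! × 1! × 1! × 1! × 1! × 1!) = 3326400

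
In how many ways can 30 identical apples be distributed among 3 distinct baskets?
C(30+3-1, 3-1) = C(32, 2) = 496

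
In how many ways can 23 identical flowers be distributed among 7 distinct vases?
C(23+7-1, 7-1) = C(29, 6) = 475020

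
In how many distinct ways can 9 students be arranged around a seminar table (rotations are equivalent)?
Circular: fix one position, arrange the rest. (9-1)! = 40320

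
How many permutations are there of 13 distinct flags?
13! = 6227020800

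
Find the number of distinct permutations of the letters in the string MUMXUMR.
7! / (1! × 3! × 2! × 1!) = 420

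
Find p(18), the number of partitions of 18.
Pentagonal recurrence p(n) = p(n-1) + p(n-2) - p(n-5) - p(n-7) + p(n-12) + p(n-15) - ... gives p(0..17) = 1, 1, 2, 3, 5, 7, 11, 15, 22, 30, 42, 56, 77, 101, 135, 176, 231, 297. p(18) = p(17) + p(16) - p(13) - p(11) + p(6) + p(3) = 297 + 231 - 101 - 56 + 11 + 3 = 385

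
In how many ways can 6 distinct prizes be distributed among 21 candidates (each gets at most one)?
P(21,6) = 21!/(21-6)! = 39070080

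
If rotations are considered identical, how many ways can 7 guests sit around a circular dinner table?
Circular: fix one position, arrange the rest. (7-1)! = 720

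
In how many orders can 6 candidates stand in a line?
6! = 720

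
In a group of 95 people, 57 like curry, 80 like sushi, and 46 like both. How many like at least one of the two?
|A∪B| = |A| + |B| - |A∩B| = 57 + 80 - 46 = 91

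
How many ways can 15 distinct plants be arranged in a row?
15! = 1307674368000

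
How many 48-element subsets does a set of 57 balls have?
C(57,48) = 57!/(48!×9!) = 8996462475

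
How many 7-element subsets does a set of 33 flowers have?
C(33,7) = 33!/(7!×26!) = 4272048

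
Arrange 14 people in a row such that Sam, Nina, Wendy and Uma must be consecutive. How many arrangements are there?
Treat the 4 as one block: (14-4+1)! × 4! = 39916800 × 24 = 958003200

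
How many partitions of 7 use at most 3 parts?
By conjugation, equals partitions of 7 into parts ≤ 3. Let r_j(i) = number of partitions of i into parts ≤ j, for i = 0..7. r_1(i) = 1 for all i; r_j(i) = r_{j-1}(i) + r_j(i-j). Rows j = 2..3: ≤2: 1 1 2 2 3 3 4 4; ≤3: 1 1 2 3 4 5 7 8. r_3(7) = 8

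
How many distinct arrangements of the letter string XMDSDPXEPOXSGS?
14! / (1! × 3! × 1! × 2! × 2! × 1! × 3! × 1!) = 605404800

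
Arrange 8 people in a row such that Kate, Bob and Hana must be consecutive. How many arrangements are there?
Treat the 3 as one block: (8-3+1)! × 3! = 720 × 6 = 4320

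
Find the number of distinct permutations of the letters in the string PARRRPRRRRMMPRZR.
16! / (9! × 1! × 3! × 2! × 1!) = 4804800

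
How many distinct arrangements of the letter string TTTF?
4! / (1! × 3!) = 4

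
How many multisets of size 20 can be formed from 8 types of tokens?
C(20+8-1, 8-1) = C(27, 7) = 888030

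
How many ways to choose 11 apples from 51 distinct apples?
C(51,11) = 51!/(11!×40!) = 47626016970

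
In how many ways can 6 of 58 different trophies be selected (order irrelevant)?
C(58,6) = 58!/(6!×52!) = 40475358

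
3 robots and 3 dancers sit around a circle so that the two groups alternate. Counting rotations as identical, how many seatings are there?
Fix one of the robots: (3-1)! ways for the remaining robots, × 3! ways for the dancers = 2 × 6 = 12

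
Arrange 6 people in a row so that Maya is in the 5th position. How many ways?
Fix one position: (6-1)! = 120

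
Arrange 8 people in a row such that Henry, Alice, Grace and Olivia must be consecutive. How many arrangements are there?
Treat the 4 as one block: (8-4+1)! × 4! = 120 × 24 = 2880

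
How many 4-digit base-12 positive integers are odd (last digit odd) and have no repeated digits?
Last∈{1,3,5,7,9,11}. Last=0: 0. Last nonzero: 6×10×P(10,2) = 5400. Total = 5400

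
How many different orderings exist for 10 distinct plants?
10! = 3628800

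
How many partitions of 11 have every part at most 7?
Let r_j(i) = number of partitions of i into parts ≤ j, for i = 0..11. r_1(i) = 1 for all i; r_j(i) = r_{j-1}(i) + r_j(i-j). Rows j = 2..7: ≤2: 1 1 2 2 3 3 4 4 5 5 6 6; ≤3: 1 1 2 3 4 5 7 8 10 12 14 16; ≤4: 1 1 2 3 5 6 9 11 15 18 23 27; ≤5: 1 1 2 3 5 7 10 13 18 23 30 37; ≤6: 1 1 2 3 5 7 11 14 20 26 35 44; ≤7: 1 1 2 3 5 7 11 15 21 28 38 49. r_7(11) = 49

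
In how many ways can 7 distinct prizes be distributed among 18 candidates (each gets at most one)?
P(18,7) = 18!/(18-7)! = 160392960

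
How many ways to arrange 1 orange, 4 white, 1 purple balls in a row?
6! / (1! × 4! × 1!) = 30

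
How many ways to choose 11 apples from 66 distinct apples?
C(66,11) = 66!/(11!×55!) = 1074082795968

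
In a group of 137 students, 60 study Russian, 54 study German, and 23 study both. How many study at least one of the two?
|A∪B| = |A| + |B| - |A∩B| = 60 + 54 - 23 = 91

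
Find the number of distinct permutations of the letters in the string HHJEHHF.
7! / (1! × 1! × 1! × 4!) = 210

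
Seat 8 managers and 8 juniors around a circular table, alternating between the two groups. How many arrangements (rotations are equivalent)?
Fix one of the managers: (8-1)! ways for the remaining managers, × 8! ways for the juniors = 5040 × 40320 = 203212800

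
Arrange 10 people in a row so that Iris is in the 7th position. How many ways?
Fix one position: (10-1)! = 362880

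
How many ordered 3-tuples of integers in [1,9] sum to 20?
Coefficient of x^20 in (x + x² + ... + x^9)^3. By inclusion-exclusion on dice exceeding 9: Σ_j (-1)^j C(3,j)·C(20-1-9j, 2) = C(3,0)·C(19,2) - C(3,1)·C(10,2) = 1·171 - 3·45 = 36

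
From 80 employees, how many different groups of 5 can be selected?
C(80,5) = 80!/(5!×75!) = 24040016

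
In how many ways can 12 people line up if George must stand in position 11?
Fix one position: (12-1)! = 39916800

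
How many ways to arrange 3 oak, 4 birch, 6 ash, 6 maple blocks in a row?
19! / (3! × 4! × 6! × 6!) = 1629547920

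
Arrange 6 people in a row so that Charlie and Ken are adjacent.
Treat as block: (6-1)! × 2! = 120 × 2 = 240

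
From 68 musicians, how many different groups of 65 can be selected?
C(68,65) = 68!/(65!×3!) = 50116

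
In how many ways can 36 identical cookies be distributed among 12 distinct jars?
C(36+12-1, 12-1) = C(47, 11) = 17417133617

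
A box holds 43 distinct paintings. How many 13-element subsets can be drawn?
C(43,13) = 43!/(13!×30!) = 36576848168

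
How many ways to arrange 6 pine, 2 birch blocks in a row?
8! / (6! × 2!) = 28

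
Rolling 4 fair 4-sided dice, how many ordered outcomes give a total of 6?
Coefficient of x^6 in (x + x² + ... + x^4)^4. By inclusion-exclusion on dice exceeding 4: Σ_j (-1)^j C(4,j)·C(6-1-4j, 3) = C(4,0)·C(5,3) = 1·10 = 10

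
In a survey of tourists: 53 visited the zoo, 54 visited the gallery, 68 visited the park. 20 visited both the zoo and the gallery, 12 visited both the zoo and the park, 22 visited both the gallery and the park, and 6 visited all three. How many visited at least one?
|A∪B∪C| = 53+54+68-20-12-22+6 = 127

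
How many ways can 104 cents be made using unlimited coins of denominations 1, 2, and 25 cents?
Coefficient of x^104 in 1/(1-x^1) · 1/(1-x^2) · 1/(1-x^25). Case on j = number of 25-cent coins (j = 0..4); remainder r = 104 - 25j is made from {1,2} in ⌊r/2⌋+1 ways. r = 104, 79, 54, 29, 4 → 53 + 40 + 28 + 15 + 3 = 139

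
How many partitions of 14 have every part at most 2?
Let r_j(i) = number of partitions of i into parts ≤ j, for i = 0..14. r_1(i) = 1 for all i; r_j(i) = r_{j-1}(i) + r_j(i-j). Rows j = 2..2: ≤2: 1 1 2 2 3 3 4 4 5 5 6 6 7 7 8. r_2(14) = 8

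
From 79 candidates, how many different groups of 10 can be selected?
C(79,10) = 79!/(10!×69!) = 1440680596355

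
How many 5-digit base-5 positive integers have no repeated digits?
First digit: 4 choices (nonzero). Then descending: 4 × 4 × 3 × 2 × 1 = 96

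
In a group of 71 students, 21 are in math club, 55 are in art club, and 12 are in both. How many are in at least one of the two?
|A∪B| = |A| + |B| - |A∩B| = 21 + 55 - 12 = 64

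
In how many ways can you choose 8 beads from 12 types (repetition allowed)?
C(8+12-1, 12-1) = C(19, 11) = 75582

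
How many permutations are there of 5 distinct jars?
5! = 120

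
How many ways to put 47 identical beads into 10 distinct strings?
C(47+10-1, 10-1) = C(56, 9) = 7575968400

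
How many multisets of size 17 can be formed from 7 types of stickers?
C(17+7-1, 7-1) = C(23, 6) = 100947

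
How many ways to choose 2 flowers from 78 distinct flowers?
C(78,2) = 78!/(2!×76!) = 3003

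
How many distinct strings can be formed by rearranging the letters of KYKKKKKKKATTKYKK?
16! / (11! × 2! × 1! × 2!) = 131040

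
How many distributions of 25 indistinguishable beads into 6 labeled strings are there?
C(25+6-1, 6-1) = C(30, 5) = 142506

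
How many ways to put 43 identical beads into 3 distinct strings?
C(43+3-1, 3-1) = C(45, 2) = 990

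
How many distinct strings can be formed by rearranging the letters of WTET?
4! / (2! × 1! × 1!) = 12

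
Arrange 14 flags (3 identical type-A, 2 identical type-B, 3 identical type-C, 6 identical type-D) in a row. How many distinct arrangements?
14! / (3! × 2! × 3! × 6!) = 1681680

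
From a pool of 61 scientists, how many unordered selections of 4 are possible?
C(61,4) = 61!/(4!×57!) = 521855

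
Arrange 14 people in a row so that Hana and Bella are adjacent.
Treat as block: (14-1)! × 2! = 6227020800 × 2 = 12454041600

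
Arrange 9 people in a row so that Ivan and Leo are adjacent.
Treat as block: (9-1)! × 2! = 40320 × 2 = 80640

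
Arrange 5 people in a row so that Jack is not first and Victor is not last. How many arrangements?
By inclusion-exclusion: 5! - 2×(5-1)! + (5-2)! = 120 - 48 + 6 = 78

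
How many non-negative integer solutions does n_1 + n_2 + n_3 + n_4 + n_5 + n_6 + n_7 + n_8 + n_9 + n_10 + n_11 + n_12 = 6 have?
C(6+12-1, 12-1) = C(17, 11) = 12376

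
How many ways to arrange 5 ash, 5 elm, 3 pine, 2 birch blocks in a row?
15! / (5! × 5! × 3! × 2!) = 7567560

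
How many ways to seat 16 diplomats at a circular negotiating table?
Circular: fix one position, arrange the rest. (16-1)! = 1307674368000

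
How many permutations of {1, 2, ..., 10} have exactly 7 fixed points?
Choose the 7 fixed points C(10,7) = 120, derange the rest: !3 = Σ_{j=0}^{3} (-1)^j·3!/j! = 6 - 6 + 3 - 1 = 2. Product = 120 × 2 = 240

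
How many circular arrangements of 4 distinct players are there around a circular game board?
Circular: fix one position, arrange the rest. (4-1)! = 6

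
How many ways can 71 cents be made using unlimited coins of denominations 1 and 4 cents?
Coefficient of x^71 in 1/(1-x^1) · 1/(1-x^4). Use j coins of 4 for j = 0..⌊71/4⌋ = 17, the rest in 1s: 17 + 1 = 18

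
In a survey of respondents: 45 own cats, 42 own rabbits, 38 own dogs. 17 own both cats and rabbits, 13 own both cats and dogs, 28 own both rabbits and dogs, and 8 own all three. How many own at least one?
|A∪B∪C| = 45+42+38-17-13-28+8 = 75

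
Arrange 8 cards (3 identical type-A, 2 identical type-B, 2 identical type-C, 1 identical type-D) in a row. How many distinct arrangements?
8! / (3! × 2! × 2! × 1!) = 1680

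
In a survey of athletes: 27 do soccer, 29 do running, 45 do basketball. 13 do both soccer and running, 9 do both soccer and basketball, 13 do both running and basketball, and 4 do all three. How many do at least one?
|A∪B∪C| = 27+29+45-13-9-13+4 = 70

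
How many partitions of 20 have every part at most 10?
Let r_j(i) = number of partitions of i into parts ≤ j, for i = 0..20. r_1(i) = 1 for all i; r_j(i) = r_{j-1}(i) + r_j(i-j). Rows j = 2..10: ≤2: 1 1 2 2 3 3 4 4 5 5 6 6 7 7 8 8 9 9 10 10 11; ≤3: 1 1 2 3 4 5 7 8 10 12 14 16 19 21 24 27 30 33 37 40 44; ≤4: 1 1 2 3 5 6 9 11 15 18 23 27 34 39 47 54 64 72 84 94 108; ≤5: 1 1 2 3 5 7 10 13 18 23 30 37 47 57 70 84 101 119 141 164 192; ≤6: 1 1 2 3 5 7 11 14 20 26 35 44 58 71 90 110 136 163 199 235 282; ≤7: 1 1 2 3 5 7 11 15 21 28 38 49 65 82 105 131 164 201 248 300 364; ≤8: 1 1 2 3 5 7 11 15 22 29 40 52 70 89 116 146 186 230 288 352 434; ≤9: 1 1 2 3 5 7 11 15 22 30 41 54 73 94 123 157 201 252 318 393 488; ≤10: 1 1 2 3 5 7 11 15 22 30 42 55 75 97 128 164 212 267 340 423 530. r_10(20) = 530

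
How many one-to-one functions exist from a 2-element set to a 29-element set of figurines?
P(29,2) = 29!/(29-2)! = 812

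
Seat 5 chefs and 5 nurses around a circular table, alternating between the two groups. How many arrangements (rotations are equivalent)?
Fix one of the chefs: (5-1)! ways for the remaining chefs, × 5! ways for the nurses = 24 × 120 = 2880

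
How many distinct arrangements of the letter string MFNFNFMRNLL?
11! / (3! × 2! × 2! × 1! × 3!) = 277200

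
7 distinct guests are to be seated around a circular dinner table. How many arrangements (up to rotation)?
Circular: fix one position, arrange the rest. (7-1)! = 720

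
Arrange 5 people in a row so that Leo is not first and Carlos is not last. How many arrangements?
By inclusion-exclusion: 5! - 2×(5-1)! + (5-2)! = 120 - 48 + 6 = 78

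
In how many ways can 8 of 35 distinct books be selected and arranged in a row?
P(35,8) = 35!/(35-8)! = 948964262400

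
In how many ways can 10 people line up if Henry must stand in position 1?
Fix one position: (10-1)! = 362880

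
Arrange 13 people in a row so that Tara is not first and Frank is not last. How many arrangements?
By inclusion-exclusion: 13! - 2×(13-1)! + (13-2)! = 6227020800 - 958003200 + 39916800 = 5308934400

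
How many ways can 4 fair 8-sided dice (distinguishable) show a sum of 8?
Coefficient of x^8 in (x + x² + ... + x^8)^4. By inclusion-exclusion on dice exceeding 8: Σ_j (-1)^j C(4,j)·C(8-1-8j, 3) = C(4,0)·C(7,3) = 1·35 = 35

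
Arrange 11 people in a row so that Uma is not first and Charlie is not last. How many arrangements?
By inclusion-exclusion: 11! - 2×(11-1)! + (11-2)! = 39916800 - 7257600 + 362880 = 33022080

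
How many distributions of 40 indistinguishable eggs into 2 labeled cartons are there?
C(40+2-1, 2-1) = C(41, 1) = 41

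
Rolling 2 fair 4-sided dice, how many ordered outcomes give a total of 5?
Coefficient of x^5 in (x + x² + ... + x^4)^2. By inclusion-exclusion on dice exceeding 4: Σ_j (-1)^j C(2,j)·C(5-1-4j, 1) = C(2,0)·C(4,1) = 1·4 = 4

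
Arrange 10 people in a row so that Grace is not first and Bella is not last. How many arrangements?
By inclusion-exclusion: 10! - 2×(10-1)! + (10-2)! = 3628800 - 725760 + 40320 = 2943360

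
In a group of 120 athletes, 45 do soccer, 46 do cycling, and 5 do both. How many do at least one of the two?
|A∪B| = |A| + |B| - |A∩B| = 45 + 46 - 5 = 86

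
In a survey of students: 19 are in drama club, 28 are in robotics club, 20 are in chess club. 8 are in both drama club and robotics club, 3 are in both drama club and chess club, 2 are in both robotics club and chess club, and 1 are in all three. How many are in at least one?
|A∪B∪C| = 19+28+20-8-3-2+1 = 55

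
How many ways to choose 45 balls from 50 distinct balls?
C(50,45) = 50!/(45!×5!) = 2118760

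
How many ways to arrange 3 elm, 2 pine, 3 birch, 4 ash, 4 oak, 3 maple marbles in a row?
19! / (3! × 2! × 3! × 4! × 4! × 3!) = 488864376000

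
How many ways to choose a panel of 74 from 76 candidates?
C(76,74) = 76!/(74!×2!) = 2850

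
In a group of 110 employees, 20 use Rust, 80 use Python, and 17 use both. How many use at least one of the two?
|A∪B| = |A| + |B| - |A∩B| = 20 + 80 - 17 = 83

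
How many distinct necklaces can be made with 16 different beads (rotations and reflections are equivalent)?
(16-1)!/2 = 1307674368000/2 = 653837184000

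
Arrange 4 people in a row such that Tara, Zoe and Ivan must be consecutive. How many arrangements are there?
Treat the 3 as one block: (4-3+1)! × 3! = 2 × 6 = 12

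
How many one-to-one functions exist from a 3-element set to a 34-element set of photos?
P(34,3) = 34!/(34-3)! = 35904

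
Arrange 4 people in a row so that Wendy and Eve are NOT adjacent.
Total - adjacent = 4! - (4-1)!×2 = 24 - 12 = 12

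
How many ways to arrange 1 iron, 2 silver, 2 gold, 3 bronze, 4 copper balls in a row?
12! / (1! × 2! × 2! × 3! × 4!) = 831600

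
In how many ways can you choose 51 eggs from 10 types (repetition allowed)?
C(51+10-1, 10-1) = C(60, 9) = 14783142660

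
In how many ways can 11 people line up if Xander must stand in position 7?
Fix one position: (11-1)! = 3628800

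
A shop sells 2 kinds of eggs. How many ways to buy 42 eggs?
C(42+2-1, 2-1) = C(43, 1) = 43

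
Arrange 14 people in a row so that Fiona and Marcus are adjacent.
Treat as block: (14-1)! × 2! = 6227020800 × 2 = 12454041600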